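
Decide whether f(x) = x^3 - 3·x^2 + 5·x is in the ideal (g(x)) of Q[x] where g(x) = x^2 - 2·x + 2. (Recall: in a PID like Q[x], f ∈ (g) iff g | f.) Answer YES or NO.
In Q[x] the ideal (g) consists of all multiples of g, so f ∈ (g) iff g | f, i.e. iff the remainder of f on division by g is 0. Divide f by g (g is monic, so eliminate the leading term of the running remainder at each step):
  leading term x^3: subtract (x)·g(x) = x^3 - 2·x^2 + 2·x, leaving -x^2 + 3·x
  leading term -x^2: subtract (-1)·g(x) = -x^2 + 2·x - 2, leaving x + 2
The remainder r(x) = x + 2 ≠ 0 (and deg r < deg g), so g ∤ f, i.e. f ∉ (g).

Final answer: NO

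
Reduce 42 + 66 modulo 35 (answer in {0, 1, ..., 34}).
Reduce the summands first: 42 ≡ 7, 66 ≡ 31 (mod 35), so 42 + 66 ≡ 7 + 31 (mod 35). 7 + 31 = 38; 38 = 1·35 + 3, so (42 + 66) mod 35 = 3.

Final answer: 3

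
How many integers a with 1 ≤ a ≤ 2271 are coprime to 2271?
1512

The number of a ∈ {1, ..., 2271} with gcd(a, 2271) = 1 is by definition Euler's totient φ(2271). φ is multiplicative, with φ(p^e) = p^e − p^(e−1). Factorise 2271 = 3 · 757. Then
  φ(2271) = (3 − 1) · (757 − 1) = 2 · 756 = 1512.
So there are 1512 such integers.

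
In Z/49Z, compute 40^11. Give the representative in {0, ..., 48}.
3

Use repeated squaring. Binary(11) = 1011. Walk through the bits of the exponent 11 left-to-right: at each bit after the leading one, square the running value, then multiply by 40 if the bit is 1 (always reducing mod 49):
  bit 1 = 1 (leading): start with 40.
  bit 2 = 0: square 40^2 = 1600 ≡ 32 (mod 49).
  bit 3 = 1: square 32^2 = 1024 ≡ 44; bit is 1, so multiply 44·40 = 1760 ≡ 45 (mod 49).
  bit 4 = 1: square 45^2 = 2025 ≡ 16; bit is 1, so multiply 16·40 = 640 ≡ 3 (mod 49).
Final value: 40^11 ≡ 3 (mod 49).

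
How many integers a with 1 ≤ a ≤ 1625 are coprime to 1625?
The number of a ∈ {1, ..., 1625} with gcd(a, 1625) = 1 is by definition Euler's totient φ(1625). φ is multiplicative, with φ(p^e) = p^e − p^(e−1). Factorise 1625 = 5^3 · 13. Then
  φ(1625) = (5^3 − 5^2) · (13 − 1) = 100 · 12 = 1200.
So there are 1200 such integers.

Final answer: 1200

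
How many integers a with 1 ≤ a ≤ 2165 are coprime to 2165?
The number of a ∈ {1, ..., 2165} with gcd(a, 2165) = 1 is by definition Euler's totient φ(2165). φ is multiplicative, with φ(p^e) = p^e − p^(e−1). Factorise 2165 = 5 · 433. Then
  φ(2165) = (5 − 1) · (433 − 1) = 4 · 432 = 1728.
So there are 1728 such integers.

Final answer: 1728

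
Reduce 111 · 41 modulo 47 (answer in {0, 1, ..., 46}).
39

Reduce the factors first: 111 ≡ 17 (mod 47), so 111 · 41 ≡ 17 · 41 (mod 47). 17 · 41 = 697. Dividing by 47: 697 = 14·47 + 39. So (111 · 41) mod 47 = 39.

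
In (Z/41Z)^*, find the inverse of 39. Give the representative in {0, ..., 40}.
Apply the extended Euclidean algorithm to (41, 39), tracking rows (r, s, t) with s·41 + t·39 = r. Each division r_prev = q·r_cur + r_new produces the new row as (previous row) − q·(current row):
  row A: (41, 1, 0)   [1·41 + 0·39 = 41]
  row B: (39, 0, 1)   [0·41 + 1·39 = 39]
  41 = 1·39 + 2   → row C = row A − 1·row B = (2, 1, −1)   [check: 1·41 − 1·39 = 2]
  39 = 19·2 + 1   → row D = row B − 19·row C = (1, −19, 20)   [check: −19·41 + 20·39 = 1]
  2 = 2·1 + 0   → remainder 0, stop. gcd = 1 (last nonzero row D).
The gcd is 1, so 39 is invertible mod 41. The last nonzero row gives −19·41 + 20·39 = 1, so t = 20. So 39^(−1) ≡ 20 (mod 41). Verify: 39 · 20 = 780 ≡ 1 (mod 41). ✓

Final answer: 39^(−1) ≡ 20 (mod 41)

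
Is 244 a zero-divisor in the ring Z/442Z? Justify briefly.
gcd(244, 442) = 2 > 1, so 244 is not a unit in Z/442Z. In Z/nZ every nonzero non-unit is a zero-divisor: explicitly, take b = 442/gcd = 221 ≠ 0 (mod 442); then 244·221 = 53924 = 122·442, i.e. 244·221 ≡ 0 (mod 442). So 244 is a zero-divisor.

Final answer: YES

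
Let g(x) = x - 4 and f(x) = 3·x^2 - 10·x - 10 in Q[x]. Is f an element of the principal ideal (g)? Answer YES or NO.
NO

In Q[x] the ideal (g) consists of all multiples of g, so f ∈ (g) iff g | f, i.e. iff the remainder of f on division by g is 0. Divide f by g (g is monic, so eliminate the leading term of the running remainder at each step):
  leading term 3·x^2: subtract (3·x)·g(x) = 3·x^2 - 12·x, leaving 2·x - 10
  leading term 2·x: subtract (2)·g(x) = 2·x - 8, leaving -2
The remainder r(x) = -2 ≠ 0 (and deg r < deg g), so g ∤ f, i.e. f ∉ (g).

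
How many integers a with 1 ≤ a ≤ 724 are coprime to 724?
The number of a ∈ {1, ..., 724} with gcd(a, 724) = 1 is by definition Euler's totient φ(724). φ is multiplicative, with φ(p^e) = p^e − p^(e−1). Factorise 724 = 2^2 · 181. Then
  φ(724) = (2^2 − 2^1) · (181 − 1) = 2 · 180 = 360.
So there are 360 such integers.

Final answer: 360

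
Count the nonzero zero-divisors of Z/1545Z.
Z/1545Z has 728 nonzero zero-divisors

In Z/1545Z each nonzero element is either a unit (gcd with 1545 is 1) or a zero-divisor (gcd > 1). The number of units is φ(1545): factorise 1545 = 3 · 5 · 103, so φ(1545) = (3 − 1) · (5 − 1) · (103 − 1) = 2 · 4 · 102 = 816. The nonzero elements number 1545 − 1 = 1544. Hence the nonzero zero-divisors number 1544 − 816 = 728.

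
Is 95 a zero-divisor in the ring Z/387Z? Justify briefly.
gcd(95, 387) = 1, so 95 is a unit in Z/387Z (it has a multiplicative inverse). A unit cannot be a zero-divisor: if 95·b ≡ 0 then multiplying both sides by 95^(−1) gives b ≡ 0. So 95 is not a zero-divisor.

Final answer: NO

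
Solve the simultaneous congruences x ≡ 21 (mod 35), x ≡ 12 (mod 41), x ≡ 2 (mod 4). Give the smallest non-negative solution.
The moduli 35, 41, 4 are pairwise coprime, so by the CRT there is a unique solution mod 35·41·4 = 5740.
Solve by successive substitution. Start with x ≡ 21 (mod 35).
  Combine with x ≡ 12 (mod 41): write x = 21 + 35·t and require 21 + 35·t ≡ 12 (mod 41), i.e. 35·t ≡ 12 − 21 ≡ 32 (mod 41). Since 35^(−1) ≡ 34 (mod 41), t ≡ 34·32 ≡ 22 (mod 41). So x ≡ 21 + 35·22 = 791 (mod 1435).
  Combine with x ≡ 2 (mod 4): write x = 791 + 1435·t and require 791 + 1435·t ≡ 2 (mod 4), i.e. 1435·t ≡ 2 − 791 ≡ 3 (mod 4). Since 1435^(−1) ≡ 3 (mod 4) (1435 ≡ 3 (mod 4)), t ≡ 3·3 ≡ 1 (mod 4). So x ≡ 791 + 1435·1 = 2226 (mod 5740).
Unique solution in [0, 5740): x = 2226.

Final answer: x ≡ 2226 (mod 5740); the representative in [0, 5740) is 2226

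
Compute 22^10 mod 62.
Use repeated squaring. Binary(10) = 1010. Walk through the bits of the exponent 10 left-to-right: at each bit after the leading one, square the running value, then multiply by 22 if the bit is 1 (always reducing mod 62):
  bit 1 = 1 (leading): start with 22.
  bit 2 = 0: square 22^2 = 484 ≡ 50 (mod 62).
  bit 3 = 1: square 50^2 = 2500 ≡ 20; bit is 1, so multiply 20·22 = 440 ≡ 6 (mod 62).
  bit 4 = 0: square 6^2 = 36 (mod 62).
Final value: 22^10 ≡ 36 (mod 62).

Final answer: 36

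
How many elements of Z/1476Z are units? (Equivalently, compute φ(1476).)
Z/1476Z has φ(1476) = 480 units

An element a ∈ Z/1476Z is a unit iff gcd(a, 1476) = 1, so the number of units is φ(1476). φ is multiplicative, with φ(p^e) = p^e − p^(e−1). Factorise 1476 = 2^2 · 3^2 · 41. Then
  φ(1476) = (2^2 − 2^1) · (3^2 − 3^1) · (41 − 1) = 2 · 6 · 40 = 480.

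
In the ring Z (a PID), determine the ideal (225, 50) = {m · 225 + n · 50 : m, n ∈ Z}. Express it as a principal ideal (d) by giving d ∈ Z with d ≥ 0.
(225, 50) = (25); d = 25

In the PID Z, (a, b) is generated by gcd(a, b). Compute gcd(225, 50) with the extended Euclidean algorithm, tracking rows (r, s, t) with s·225 + t·50 = r:
  row A: (225, 1, 0)   [1·225 + 0·50 = 225]
  row B: (50, 0, 1)   [0·225 + 1·50 = 50]
  225 = 4·50 + 25   → row C = row A − 4·row B = (25, 1, −4)   [check: 1·225 − 4·50 = 25]
  50 = 2·25 + 0   → remainder 0, stop. gcd = 25 (last nonzero row C).
So gcd(225, 50) = 25, with Bézout identity 1·225 − 4·50 = 25. Containment (⊇): the Bézout identity exhibits 25 as an element of (225, 50), giving (25) ⊆ (225, 50). Containment (⊆): since 25 | 225 and 25 | 50 (225 = 25·9, 50 = 25·2), every Z-linear combination of 225 and 50 is divisible by 25, so (225, 50) ⊆ (25). Therefore (225, 50) = (25), d = 25.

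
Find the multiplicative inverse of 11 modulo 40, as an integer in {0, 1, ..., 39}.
Apply the extended Euclidean algorithm to (40, 11), tracking rows (r, s, t) with s·40 + t·11 = r. Each division r_prev = q·r_cur + r_new produces the new row as (previous row) − q·(current row):
  row A: (40, 1, 0)   [1·40 + 0·11 = 40]
  row B: (11, 0, 1)   [0·40 + 1·11 = 11]
  40 = 3·11 + 7   → row C = row A − 3·row B = (7, 1, −3)   [check: 1·40 − 3·11 = 7]
  11 = 1·7 + 4   → row D = row B − 1·row C = (4, −1, 4)   [check: −1·40 + 4·11 = 4]
  7 = 1·4 + 3   → row E = row C − 1·row D = (3, 2, −7)   [check: 2·40 − 7·11 = 3]
  4 = 1·3 + 1   → row F = row D − 1·row E = (1, −3, 11)   [check: −3·40 + 11·11 = 1]
  3 = 3·1 + 0   → remainder 0, stop. gcd = 1 (last nonzero row F).
The gcd is 1, so 11 is invertible mod 40. The last nonzero row gives −3·40 + 11·11 = 1, so t = 11. So 11^(−1) ≡ 11 (mod 40). Verify: 11 · 11 = 121 ≡ 1 (mod 40). ✓

Final answer: 11^(−1) ≡ 11 (mod 40)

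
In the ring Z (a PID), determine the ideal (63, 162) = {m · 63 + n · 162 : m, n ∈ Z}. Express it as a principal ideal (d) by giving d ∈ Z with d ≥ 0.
In the PID Z, (a, b) is generated by gcd(a, b). Compute gcd(162, 63) with the extended Euclidean algorithm, tracking rows (r, s, t) with s·162 + t·63 = r:
  row A: (162, 1, 0)   [1·162 + 0·63 = 162]
  row B: (63, 0, 1)   [0·162 + 1·63 = 63]
  162 = 2·63 + 36   → row C = row A − 2·row B = (36, 1, −2)   [check: 1·162 − 2·63 = 36]
  63 = 1·36 + 27   → row D = row B − 1·row C = (27, −1, 3)   [check: −1·162 + 3·63 = 27]
  36 = 1·27 + 9   → row E = row C − 1·row D = (9, 2, −5)   [check: 2·162 − 5·63 = 9]
  27 = 3·9 + 0   → remainder 0, stop. gcd = 9 (last nonzero row E).
So gcd(63, 162) = 9, with Bézout identity 2·162 − 5·63 = 9. Containment (⊇): the Bézout identity exhibits 9 as an element of (63, 162), giving (9) ⊆ (63, 162). Containment (⊆): since 9 | 63 and 9 | 162 (63 = 9·7, 162 = 9·18), every Z-linear combination of 63 and 162 is divisible by 9, so (63, 162) ⊆ (9). Therefore (63, 162) = (9), d = 9.

Final answer: (63, 162) = (9); d = 9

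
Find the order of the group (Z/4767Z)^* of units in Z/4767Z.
|(Z/4767Z)^*| = 2712

(Z/4767Z)^* consists of the classes a with gcd(a, 4767) = 1, so its order is φ(4767). φ is multiplicative, with φ(p^e) = p^e − p^(e−1). Factorise 4767 = 3 · 7 · 227. Then
  φ(4767) = (3 − 1) · (7 − 1) · (227 − 1) = 2 · 6 · 226 = 2712.
Thus |(Z/4767Z)^*| = 2712.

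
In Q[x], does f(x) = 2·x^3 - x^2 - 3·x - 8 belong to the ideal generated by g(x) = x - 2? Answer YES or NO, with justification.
NO

In Q[x] the ideal (g) consists of all multiples of g, so f ∈ (g) iff g | f, i.e. iff the remainder of f on division by g is 0. Divide f by g (g is monic, so eliminate the leading term of the running remainder at each step):
  leading term 2·x^3: subtract (2·x^2)·g(x) = 2·x^3 - 4·x^2, leaving 3·x^2 - 3·x - 8
  leading term 3·x^2: subtract (3·x)·g(x) = 3·x^2 - 6·x, leaving 3·x - 8
  leading term 3·x: subtract (3)·g(x) = 3·x - 6, leaving -2
The remainder r(x) = -2 ≠ 0 (and deg r < deg g), so g ∤ f, i.e. f ∉ (g).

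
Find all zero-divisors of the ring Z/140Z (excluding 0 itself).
nonzero zero-divisors of Z/140Z = {2, 4, 5, 6, 7, 8, 10, 12, 14, 15, 16, 18, 20, 21, 22, 24, 25, 26, 28, 30, 32, 34, 35, 36, 38, 40, 42, 44, 45, 46, 48, 49, 50, 52, 54, 55, 56, 58, 60, 62, 63, 64, 65, 66, 68, 70, 72, 74, 75, 76, 77, 78, 80, 82, 84, 85, 86, 88, 90, 91, 92, 94, 95, 96, 98, 100, 102, 104, 105, 106, 108, 110, 112, 114, 115, 116, 118, 119, 120, 122, 124, 125, 126, 128, 130, 132, 133, 134, 135, 136, 138}

An element a ∈ Z/140Z (with a ≠ 0) is a zero-divisor iff gcd(a, 140) > 1 (because a is a unit precisely when gcd(a, n) = 1, and in Z/nZ every nonzero, non-unit element is a zero-divisor). Scan a = 1, ..., 139 and keep those with gcd(a, 140) > 1:
  gcd(2, 140) = 2, gcd(4, 140) = 4, gcd(5, 140) = 5, gcd(6, 140) = 2, gcd(7, 140) = 7, gcd(8, 140) = 4, gcd(10, 140) = 10, gcd(12, 140) = 4, gcd(14, 140) = 14, gcd(15, 140) = 5, gcd(16, 140) = 4, gcd(18, 140) = 2, gcd(20, 140) = 20, gcd(21, 140) = 7, gcd(22, 140) = 2, gcd(24, 140) = 4, gcd(25, 140) = 5, gcd(26, 140) = 2, gcd(28, 140) = 28, gcd(30, 140) = 10, gcd(32, 140) = 4, gcd(34, 140) = 2, gcd(35, 140) = 35, gcd(36, 140) = 4, gcd(38, 140) = 2, gcd(40, 140) = 20, gcd(42, 140) = 14, gcd(44, 140) = 4, gcd(45, 140) = 5, gcd(46, 140) = 2, gcd(48, 140) = 4, gcd(49, 140) = 7, gcd(50, 140) = 10, gcd(52, 140) = 4, gcd(54, 140) = 2, gcd(55, 140) = 5, gcd(56, 140) = 28, gcd(58, 140) = 2, gcd(60, 140) = 20, gcd(62, 140) = 2, gcd(63, 140) = 7, gcd(64, 140) = 4, gcd(65, 140) = 5, gcd(66, 140) = 2, gcd(68, 140) = 4, gcd(70, 140) = 70, gcd(72, 140) = 4, gcd(74, 140) = 2, gcd(75, 140) = 5, gcd(76, 140) = 4, gcd(77, 140) = 7, gcd(78, 140) = 2, gcd(80, 140) = 20, gcd(82, 140) = 2, gcd(84, 140) = 28, gcd(85, 140) = 5, gcd(86, 140) = 2, gcd(88, 140) = 4, gcd(90, 140) = 10, gcd(91, 140) = 7, gcd(92, 140) = 4, gcd(94, 140) = 2, gcd(95, 140) = 5, gcd(96, 140) = 4, gcd(98, 140) = 14, gcd(100, 140) = 20, gcd(102, 140) = 2, gcd(104, 140) = 4, gcd(105, 140) = 35, gcd(106, 140) = 2, gcd(108, 140) = 4, gcd(110, 140) = 10, gcd(112, 140) = 28, gcd(114, 140) = 2, gcd(115, 140) = 5, gcd(116, 140) = 4, gcd(118, 140) = 2, gcd(119, 140) = 7, gcd(120, 140) = 20, gcd(122, 140) = 2, gcd(124, 140) = 4, gcd(125, 140) = 5, gcd(126, 140) = 14, gcd(128, 140) = 4, gcd(130, 140) = 10, gcd(132, 140) = 4, gcd(133, 140) = 7, gcd(134, 140) = 2, gcd(135, 140) = 5, gcd(136, 140) = 4, gcd(138, 140) = 2.
All other a ∈ {1, ..., 139} have gcd(a, 140) = 1 and are units. So the nonzero zero-divisors are exactly the 91 values of a appearing in this scan.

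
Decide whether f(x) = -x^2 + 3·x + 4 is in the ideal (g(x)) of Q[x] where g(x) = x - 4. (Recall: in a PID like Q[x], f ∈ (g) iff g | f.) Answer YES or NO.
In Q[x] the ideal (g) consists of all multiples of g, so f ∈ (g) iff g | f, i.e. iff the remainder of f on division by g is 0. Divide f by g (g is monic, so eliminate the leading term of the running remainder at each step):
  leading term -x^2: subtract (-x)·g(x) = -x^2 + 4·x, leaving 4 - x
  leading term -x: subtract (-1)·g(x) = 4 - x, leaving 0
The remainder is 0, so f(x) = g(x) · h(x) with h(x) = -x - 1. Hence g | f, i.e. f ∈ (g).

Final answer: YES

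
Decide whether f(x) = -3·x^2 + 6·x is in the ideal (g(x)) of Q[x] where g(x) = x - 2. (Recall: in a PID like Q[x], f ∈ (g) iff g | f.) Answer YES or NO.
YES

In Q[x] the ideal (g) consists of all multiples of g, so f ∈ (g) iff g | f, i.e. iff the remainder of f on division by g is 0. Divide f by g (g is monic, so eliminate the leading term of the running remainder at each step):
  leading term -3·x^2: subtract (-3·x)·g(x) = -3·x^2 + 6·x, leaving 0
The remainder is 0, so f(x) = g(x) · h(x) with h(x) = -3·x. Hence g | f, i.e. f ∈ (g).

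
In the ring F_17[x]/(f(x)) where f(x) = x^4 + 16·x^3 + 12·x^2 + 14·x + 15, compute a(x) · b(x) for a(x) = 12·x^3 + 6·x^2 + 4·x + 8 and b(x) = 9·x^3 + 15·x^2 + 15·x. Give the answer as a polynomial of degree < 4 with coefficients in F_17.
a · b ≡ 10·x^3 + x^2 + 16·x + 13 (mod f(x))

Multiply as integer polynomials: a · b = 108·x^6 + 234·x^5 + 306·x^4 + 222·x^3 + 180·x^2 + 120·x. Reducing coefficients mod 17: a · b ≡ 6·x^6 + 13·x^5 + x^3 + 10·x^2 + x. Now divide by f(x) = x^4 + 16·x^3 + 12·x^2 + 14·x + 15 in F_17[x], eliminating the leading term at each step:
  leading term 6·x^6: subtract (6·x^2)·f(x) = 6·x^6 + 11·x^5 + 4·x^4 + 16·x^3 + 5·x^2, leaving 2·x^5 + 13·x^4 + 2·x^3 + 5·x^2 + x (coefficients mod 17)
  leading term 2·x^5: subtract (2·x)·f(x) = 2·x^5 + 15·x^4 + 7·x^3 + 11·x^2 + 13·x, leaving 15·x^4 + 12·x^3 + 11·x^2 + 5·x (coefficients mod 17)
  leading term 15·x^4: subtract (15)·f(x) = 15·x^4 + 2·x^3 + 10·x^2 + 6·x + 4, leaving 10·x^3 + x^2 + 16·x + 13 (coefficients mod 17)
The degree is now < 4, so this is the remainder. Hence a · b ≡ 10·x^3 + x^2 + 16·x + 13 in F_17[x]/(f).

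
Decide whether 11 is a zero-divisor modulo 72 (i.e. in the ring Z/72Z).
NO

gcd(11, 72) = 1, so 11 is a unit in Z/72Z (it has a multiplicative inverse). A unit cannot be a zero-divisor: if 11·b ≡ 0 then multiplying both sides by 11^(−1) gives b ≡ 0. So 11 is not a zero-divisor.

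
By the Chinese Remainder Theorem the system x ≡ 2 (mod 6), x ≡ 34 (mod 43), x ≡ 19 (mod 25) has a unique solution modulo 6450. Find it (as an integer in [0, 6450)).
The moduli 6, 43, 25 are pairwise coprime, so by the CRT there is a unique solution mod 6·43·25 = 6450.
Solve by successive substitution. Start with x ≡ 2 (mod 6).
  Combine with x ≡ 34 (mod 43): write x = 2 + 6·t and require 2 + 6·t ≡ 34 (mod 43), i.e. 6·t ≡ 34 − 2 ≡ 32 (mod 43). Since 6^(−1) ≡ 36 (mod 43), t ≡ 36·32 ≡ 34 (mod 43). So x ≡ 2 + 6·34 = 206 (mod 258).
  Combine with x ≡ 19 (mod 25): write x = 206 + 258·t and require 206 + 258·t ≡ 19 (mod 25), i.e. 258·t ≡ 19 − 206 ≡ 13 (mod 25). Since 258^(−1) ≡ 22 (mod 25) (258 ≡ 8 (mod 25)), t ≡ 22·13 ≡ 11 (mod 25). So x ≡ 206 + 258·11 = 3044 (mod 6450).
Unique solution in [0, 6450): x = 3044.

Final answer: x ≡ 3044 (mod 6450); the representative in [0, 6450) is 3044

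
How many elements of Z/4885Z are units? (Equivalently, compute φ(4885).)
An element a ∈ Z/4885Z is a unit iff gcd(a, 4885) = 1, so the number of units is φ(4885). φ is multiplicative, with φ(p^e) = p^e − p^(e−1). Factorise 4885 = 5 · 977. Then
  φ(4885) = (5 − 1) · (977 − 1) = 4 · 976 = 3904.

Final answer: Z/4885Z has φ(4885) = 3904 units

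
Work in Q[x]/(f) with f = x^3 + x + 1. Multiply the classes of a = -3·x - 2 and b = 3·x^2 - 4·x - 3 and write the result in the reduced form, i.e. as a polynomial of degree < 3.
First multiply in Q[x] without reducing: a · b = -9·x^3 + 6·x^2 + 17·x + 6. Now divide by f(x) = x^3 + x + 1, eliminating the leading term at each step:
  leading term -9·x^3: subtract (-9)·f(x) = -9·x^3 - 9·x - 9, leaving 6·x^2 + 26·x + 15
The degree is now < 3, so this is the remainder. Hence a · b ≡ 6·x^2 + 26·x + 15 in Q[x]/(f).

Final answer: a · b ≡ 6·x^2 + 26·x + 15 (mod f(x))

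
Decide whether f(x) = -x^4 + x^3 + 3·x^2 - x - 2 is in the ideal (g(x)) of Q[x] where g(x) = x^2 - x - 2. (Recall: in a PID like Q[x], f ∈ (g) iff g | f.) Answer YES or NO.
In Q[x] the ideal (g) consists of all multiples of g, so f ∈ (g) iff g | f, i.e. iff the remainder of f on division by g is 0. Divide f by g (g is monic, so eliminate the leading term of the running remainder at each step):
  leading term -x^4: subtract (-x^2)·g(x) = -x^4 + x^3 + 2·x^2, leaving x^2 - x - 2
  leading term x^2: subtract (1)·g(x) = x^2 - x - 2, leaving 0
The remainder is 0, so f(x) = g(x) · h(x) with h(x) = 1 - x^2. Hence g | f, i.e. f ∈ (g).

Final answer: YES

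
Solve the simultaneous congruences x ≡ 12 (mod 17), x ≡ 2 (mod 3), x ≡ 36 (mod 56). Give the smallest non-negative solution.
x ≡ 1100 (mod 2856); the representative in [0, 2856) is 1100

The moduli 17, 3, 56 are pairwise coprime, so by the CRT there is a unique solution mod 17·3·56 = 2856.
Solve by successive substitution. Start with x ≡ 12 (mod 17).
  Combine with x ≡ 2 (mod 3): write x = 12 + 17·t and require 12 + 17·t ≡ 2 (mod 3), i.e. 17·t ≡ 2 − 12 ≡ 2 (mod 3). Since 17^(−1) ≡ 2 (mod 3) (17 ≡ 2 (mod 3)), t ≡ 2·2 ≡ 1 (mod 3). So x ≡ 12 + 17·1 = 29 (mod 51).
  Combine with x ≡ 36 (mod 56): write x = 29 + 51·t and require 29 + 51·t ≡ 36 (mod 56), i.e. 51·t ≡ 36 − 29 ≡ 7 (mod 56). Since 51^(−1) ≡ 11 (mod 56), t ≡ 11·7 ≡ 21 (mod 56). So x ≡ 29 + 51·21 = 1100 (mod 2856).
Unique solution in [0, 2856): x = 1100.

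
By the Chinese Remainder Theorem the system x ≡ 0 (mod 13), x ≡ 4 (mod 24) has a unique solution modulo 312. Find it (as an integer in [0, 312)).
x ≡ 52 (mod 312); the representative in [0, 312) is 52

The moduli 13, 24 are pairwise coprime, so by the CRT there is a unique solution mod 13·24 = 312.
Solve by successive substitution. Start with x ≡ 0 (mod 13).
  Combine with x ≡ 4 (mod 24): write x = 13·t and require 13·t ≡ 4 (mod 24). Since 13^(−1) ≡ 13 (mod 24), t ≡ 13·4 ≡ 4 (mod 24). So x ≡ 13·4 = 52 (mod 312).
Unique solution in [0, 312): x = 52.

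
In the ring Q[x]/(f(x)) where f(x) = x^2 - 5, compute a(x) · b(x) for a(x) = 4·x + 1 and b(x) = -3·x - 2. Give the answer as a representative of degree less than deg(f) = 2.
First multiply in Q[x] without reducing: a · b = -12·x^2 - 11·x - 2. Now divide by f(x) = x^2 - 5, eliminating the leading term at each step:
  leading term -12·x^2: subtract (-12)·f(x) = 60 - 12·x^2, leaving -11·x - 62
The degree is now < 2, so this is the remainder. Hence a · b ≡ -11·x - 62 in Q[x]/(f).

Final answer: a · b ≡ -11·x - 62 (mod f(x))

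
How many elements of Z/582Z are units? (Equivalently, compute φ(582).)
An element a ∈ Z/582Z is a unit iff gcd(a, 582) = 1, so the number of units is φ(582). φ is multiplicative, with φ(p^e) = p^e − p^(e−1). Factorise 582 = 2 · 3 · 97. Then
  φ(582) = (2 − 1) · (3 − 1) · (97 − 1) = 1 · 2 · 96 = 192.

Final answer: Z/582Z has φ(582) = 192 units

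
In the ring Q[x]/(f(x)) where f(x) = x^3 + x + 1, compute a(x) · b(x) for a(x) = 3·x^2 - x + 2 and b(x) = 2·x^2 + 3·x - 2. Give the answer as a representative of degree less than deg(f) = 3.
a · b ≡ -11·x^2 - 5·x - 11 (mod f(x))

First multiply in Q[x] without reducing: a · b = 6·x^4 + 7·x^3 - 5·x^2 + 8·x - 4. Now divide by f(x) = x^3 + x + 1, eliminating the leading term at each step:
  leading term 6·x^4: subtract (6·x)·f(x) = 6·x^4 + 6·x^2 + 6·x, leaving 7·x^3 - 11·x^2 + 2·x - 4
  leading term 7·x^3: subtract (7)·f(x) = 7·x^3 + 7·x + 7, leaving -11·x^2 - 5·x - 11
The degree is now < 3, so this is the remainder. Hence a · b ≡ -11·x^2 - 5·x - 11 in Q[x]/(f).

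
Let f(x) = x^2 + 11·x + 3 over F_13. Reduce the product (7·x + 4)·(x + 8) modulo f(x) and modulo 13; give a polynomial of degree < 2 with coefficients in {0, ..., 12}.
a · b ≡ 9·x + 11 (mod f(x))

Multiply as integer polynomials: a · b = 7·x^2 + 60·x + 32. Reducing coefficients mod 13: a · b ≡ 7·x^2 + 8·x + 6. Now divide by f(x) = x^2 + 11·x + 3 in F_13[x], eliminating the leading term at each step:
  leading term 7·x^2: subtract (7)·f(x) = 7·x^2 + 12·x + 8, leaving 9·x + 11 (coefficients mod 13)
The degree is now < 2, so this is the remainder. Hence a · b ≡ 9·x + 11 in F_13[x]/(f).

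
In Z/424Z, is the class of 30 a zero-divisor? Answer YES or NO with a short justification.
YES

gcd(30, 424) = 2 > 1, so 30 is not a unit in Z/424Z. In Z/nZ every nonzero non-unit is a zero-divisor: explicitly, take b = 424/gcd = 212 ≠ 0 (mod 424); then 30·212 = 6360 = 15·424, i.e. 30·212 ≡ 0 (mod 424). So 30 is a zero-divisor.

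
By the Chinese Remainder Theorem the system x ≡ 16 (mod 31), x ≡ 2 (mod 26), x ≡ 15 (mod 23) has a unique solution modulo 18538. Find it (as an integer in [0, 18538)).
The moduli 31, 26, 23 are pairwise coprime, so by the CRT there is a unique solution mod 31·26·23 = 18538.
Solve by successive substitution. Start with x ≡ 16 (mod 31).
  Combine with x ≡ 2 (mod 26): write x = 16 + 31·t and require 16 + 31·t ≡ 2 (mod 26), i.e. 31·t ≡ 2 − 16 ≡ 12 (mod 26). Since 31^(−1) ≡ 21 (mod 26) (31 ≡ 5 (mod 26)), t ≡ 21·12 ≡ 18 (mod 26). So x ≡ 16 + 31·18 = 574 (mod 806).
  Combine with x ≡ 15 (mod 23): write x = 574 + 806·t and require 574 + 806·t ≡ 15 (mod 23), i.e. 806·t ≡ 15 − 574 ≡ 16 (mod 23). Since 806^(−1) ≡ 1 (mod 23) (806 ≡ 1 (mod 23)), t ≡ 1·16 ≡ 16 (mod 23). So x ≡ 574 + 806·16 = 13470 (mod 18538).
Unique solution in [0, 18538): x = 13470.

Final answer: x ≡ 13470 (mod 18538); the representative in [0, 18538) is 13470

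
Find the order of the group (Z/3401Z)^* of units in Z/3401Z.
|(Z/3401Z)^*| = 3204

(Z/3401Z)^* consists of the classes a with gcd(a, 3401) = 1, so its order is φ(3401). φ is multiplicative, with φ(p^e) = p^e − p^(e−1). Factorise 3401 = 19 · 179. Then
  φ(3401) = (19 − 1) · (179 − 1) = 18 · 178 = 3204.
Thus |(Z/3401Z)^*| = 3204.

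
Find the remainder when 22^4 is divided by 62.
Use repeated squaring. Binary(4) = 100. Walk through the bits of the exponent 4 left-to-right: at each bit after the leading one, square the running value, then multiply by 22 if the bit is 1 (always reducing mod 62):
  bit 1 = 1 (leading): start with 22.
  bit 2 = 0: square 22^2 = 484 ≡ 50 (mod 62).
  bit 3 = 0: square 50^2 = 2500 ≡ 20 (mod 62).
Final value: 22^4 ≡ 20 (mod 62).

Final answer: 20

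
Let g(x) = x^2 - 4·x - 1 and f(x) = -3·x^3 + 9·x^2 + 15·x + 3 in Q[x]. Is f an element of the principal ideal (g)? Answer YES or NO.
YES

In Q[x] the ideal (g) consists of all multiples of g, so f ∈ (g) iff g | f, i.e. iff the remainder of f on division by g is 0. Divide f by g (g is monic, so eliminate the leading term of the running remainder at each step):
  leading term -3·x^3: subtract (-3·x)·g(x) = -3·x^3 + 12·x^2 + 3·x, leaving -3·x^2 + 12·x + 3
  leading term -3·x^2: subtract (-3)·g(x) = -3·x^2 + 12·x + 3, leaving 0
The remainder is 0, so f(x) = g(x) · h(x) with h(x) = -3·x - 3. Hence g | f, i.e. f ∈ (g).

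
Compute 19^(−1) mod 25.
19^(−1) ≡ 4 (mod 25)

Apply the extended Euclidean algorithm to (25, 19), tracking rows (r, s, t) with s·25 + t·19 = r. Each division r_prev = q·r_cur + r_new produces the new row as (previous row) − q·(current row):
  row A: (25, 1, 0)   [1·25 + 0·19 = 25]
  row B: (19, 0, 1)   [0·25 + 1·19 = 19]
  25 = 1·19 + 6   → row C = row A − 1·row B = (6, 1, −1)   [check: 1·25 − 1·19 = 6]
  19 = 3·6 + 1   → row D = row B − 3·row C = (1, −3, 4)   [check: −3·25 + 4·19 = 1]
  6 = 6·1 + 0   → remainder 0, stop. gcd = 1 (last nonzero row D).
The gcd is 1, so 19 is invertible mod 25. The last nonzero row gives −3·25 + 4·19 = 1, so t = 4. So 19^(−1) ≡ 4 (mod 25). Verify: 19 · 4 = 76 ≡ 1 (mod 25). ✓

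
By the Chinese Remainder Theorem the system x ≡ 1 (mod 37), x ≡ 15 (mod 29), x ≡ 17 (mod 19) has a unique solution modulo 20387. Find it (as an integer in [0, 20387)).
x ≡ 7845 (mod 20387); the representative in [0, 20387) is 7845

The moduli 37, 29, 19 are pairwise coprime, so by the CRT there is a unique solution mod 37·29·19 = 20387.
Solve by successive substitution. Start with x ≡ 1 (mod 37).
  Combine with x ≡ 15 (mod 29): write x = 1 + 37·t and require 1 + 37·t ≡ 15 (mod 29), i.e. 37·t ≡ 15 − 1 ≡ 14 (mod 29). Since 37^(−1) ≡ 11 (mod 29) (37 ≡ 8 (mod 29)), t ≡ 11·14 ≡ 9 (mod 29). So x ≡ 1 + 37·9 = 334 (mod 1073).
  Combine with x ≡ 17 (mod 19): write x = 334 + 1073·t and require 334 + 1073·t ≡ 17 (mod 19), i.e. 1073·t ≡ 17 − 334 ≡ 6 (mod 19). Since 1073^(−1) ≡ 17 (mod 19) (1073 ≡ 9 (mod 19)), t ≡ 17·6 ≡ 7 (mod 19). So x ≡ 334 + 1073·7 = 7845 (mod 20387).
Unique solution in [0, 20387): x = 7845.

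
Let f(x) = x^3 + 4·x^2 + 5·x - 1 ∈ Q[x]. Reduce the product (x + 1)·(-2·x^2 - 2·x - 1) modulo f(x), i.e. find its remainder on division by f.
a · b ≡ 4·x^2 + 7·x - 3 (mod f(x))

First multiply in Q[x] without reducing: a · b = -2·x^3 - 4·x^2 - 3·x - 1. Now divide by f(x) = x^3 + 4·x^2 + 5·x - 1, eliminating the leading term at each step:
  leading term -2·x^3: subtract (-2)·f(x) = -2·x^3 - 8·x^2 - 10·x + 2, leaving 4·x^2 + 7·x - 3
The degree is now < 3, so this is the remainder. Hence a · b ≡ 4·x^2 + 7·x - 3 in Q[x]/(f).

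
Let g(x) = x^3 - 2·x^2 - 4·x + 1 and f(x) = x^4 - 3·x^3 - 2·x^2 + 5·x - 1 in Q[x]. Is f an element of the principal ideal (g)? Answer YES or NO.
YES

In Q[x] the ideal (g) consists of all multiples of g, so f ∈ (g) iff g | f, i.e. iff the remainder of f on division by g is 0. Divide f by g (g is monic, so eliminate the leading term of the running remainder at each step):
  leading term x^4: subtract (x)·g(x) = x^4 - 2·x^3 - 4·x^2 + x, leaving -x^3 + 2·x^2 + 4·x - 1
  leading term -x^3: subtract (-1)·g(x) = -x^3 + 2·x^2 + 4·x - 1, leaving 0
The remainder is 0, so f(x) = g(x) · h(x) with h(x) = x - 1. Hence g | f, i.e. f ∈ (g).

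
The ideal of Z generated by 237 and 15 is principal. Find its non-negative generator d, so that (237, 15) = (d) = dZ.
In the PID Z, (a, b) is generated by gcd(a, b). Compute gcd(237, 15) with the extended Euclidean algorithm, tracking rows (r, s, t) with s·237 + t·15 = r:
  row A: (237, 1, 0)   [1·237 + 0·15 = 237]
  row B: (15, 0, 1)   [0·237 + 1·15 = 15]
  237 = 15·15 + 12   → row C = row A − 15·row B = (12, 1, −15)   [check: 1·237 − 15·15 = 12]
  15 = 1·12 + 3   → row D = row B − 1·row C = (3, −1, 16)   [check: −1·237 + 16·15 = 3]
  12 = 4·3 + 0   → remainder 0, stop. gcd = 3 (last nonzero row D).
So gcd(237, 15) = 3, with Bézout identity −1·237 + 16·15 = 3. Containment (⊇): the Bézout identity exhibits 3 as an element of (237, 15), giving (3) ⊆ (237, 15). Containment (⊆): since 3 | 237 and 3 | 15 (237 = 3·79, 15 = 3·5), every Z-linear combination of 237 and 15 is divisible by 3, so (237, 15) ⊆ (3). Therefore (237, 15) = (3), d = 3.

Final answer: (237, 15) = (3); d = 3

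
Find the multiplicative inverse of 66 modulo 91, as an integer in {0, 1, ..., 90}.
66^(−1) ≡ 40 (mod 91)

Apply the extended Euclidean algorithm to (91, 66), tracking rows (r, s, t) with s·91 + t·66 = r. Each division r_prev = q·r_cur + r_new produces the new row as (previous row) − q·(current row):
  row A: (91, 1, 0)   [1·91 + 0·66 = 91]
  row B: (66, 0, 1)   [0·91 + 1·66 = 66]
  91 = 1·66 + 25   → row C = row A − 1·row B = (25, 1, −1)   [check: 1·91 − 1·66 = 25]
  66 = 2·25 + 16   → row D = row B − 2·row C = (16, −2, 3)   [check: −2·91 + 3·66 = 16]
  25 = 1·16 + 9   → row E = row C − 1·row D = (9, 3, −4)   [check: 3·91 − 4·66 = 9]
  16 = 1·9 + 7   → row F = row D − 1·row E = (7, −5, 7)   [check: −5·91 + 7·66 = 7]
  9 = 1·7 + 2   → row G = row E − 1·row F = (2, 8, −11)   [check: 8·91 − 11·66 = 2]
  7 = 3·2 + 1   → row H = row F − 3·row G = (1, −29, 40)   [check: −29·91 + 40·66 = 1]
  2 = 2·1 + 0   → remainder 0, stop. gcd = 1 (last nonzero row H).
The gcd is 1, so 66 is invertible mod 91. The last nonzero row gives −29·91 + 40·66 = 1, so t = 40. So 66^(−1) ≡ 40 (mod 91). Verify: 66 · 40 = 2640 ≡ 1 (mod 91). ✓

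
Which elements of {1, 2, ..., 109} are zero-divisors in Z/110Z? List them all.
An element a ∈ Z/110Z (with a ≠ 0) is a zero-divisor iff gcd(a, 110) > 1 (because a is a unit precisely when gcd(a, n) = 1, and in Z/nZ every nonzero, non-unit element is a zero-divisor). Scan a = 1, ..., 109 and keep those with gcd(a, 110) > 1:
  gcd(2, 110) = 2, gcd(4, 110) = 2, gcd(5, 110) = 5, gcd(6, 110) = 2, gcd(8, 110) = 2, gcd(10, 110) = 10, gcd(11, 110) = 11, gcd(12, 110) = 2, gcd(14, 110) = 2, gcd(15, 110) = 5, gcd(16, 110) = 2, gcd(18, 110) = 2, gcd(20, 110) = 10, gcd(22, 110) = 22, gcd(24, 110) = 2, gcd(25, 110) = 5, gcd(26, 110) = 2, gcd(28, 110) = 2, gcd(30, 110) = 10, gcd(32, 110) = 2, gcd(33, 110) = 11, gcd(34, 110) = 2, gcd(35, 110) = 5, gcd(36, 110) = 2, gcd(38, 110) = 2, gcd(40, 110) = 10, gcd(42, 110) = 2, gcd(44, 110) = 22, gcd(45, 110) = 5, gcd(46, 110) = 2, gcd(48, 110) = 2, gcd(50, 110) = 10, gcd(52, 110) = 2, gcd(54, 110) = 2, gcd(55, 110) = 55, gcd(56, 110) = 2, gcd(58, 110) = 2, gcd(60, 110) = 10, gcd(62, 110) = 2, gcd(64, 110) = 2, gcd(65, 110) = 5, gcd(66, 110) = 22, gcd(68, 110) = 2, gcd(70, 110) = 10, gcd(72, 110) = 2, gcd(74, 110) = 2, gcd(75, 110) = 5, gcd(76, 110) = 2, gcd(77, 110) = 11, gcd(78, 110) = 2, gcd(80, 110) = 10, gcd(82, 110) = 2, gcd(84, 110) = 2, gcd(85, 110) = 5, gcd(86, 110) = 2, gcd(88, 110) = 22, gcd(90, 110) = 10, gcd(92, 110) = 2, gcd(94, 110) = 2, gcd(95, 110) = 5, gcd(96, 110) = 2, gcd(98, 110) = 2, gcd(99, 110) = 11, gcd(100, 110) = 10, gcd(102, 110) = 2, gcd(104, 110) = 2, gcd(105, 110) = 5, gcd(106, 110) = 2, gcd(108, 110) = 2.
All other a ∈ {1, ..., 109} have gcd(a, 110) = 1 and are units. So the nonzero zero-divisors are exactly the 69 values of a appearing in this scan.

Final answer: nonzero zero-divisors of Z/110Z = {2, 4, 5, 6, 8, 10, 11, 12, 14, 15, 16, 18, 20, 22, 24, 25, 26, 28, 30, 32, 33, 34, 35, 36, 38, 40, 42, 44, 45, 46, 48, 50, 52, 54, 55, 56, 58, 60, 62, 64, 65, 66, 68, 70, 72, 74, 75, 76, 77, 78, 80, 82, 84, 85, 86, 88, 90, 92, 94, 95, 96, 98, 99, 100, 102, 104, 105, 106, 108}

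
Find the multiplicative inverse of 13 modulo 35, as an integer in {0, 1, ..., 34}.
13^(−1) ≡ 27 (mod 35)

Apply the extended Euclidean algorithm to (35, 13), tracking rows (r, s, t) with s·35 + t·13 = r. Each division r_prev = q·r_cur + r_new produces the new row as (previous row) − q·(current row):
  row A: (35, 1, 0)   [1·35 + 0·13 = 35]
  row B: (13, 0, 1)   [0·35 + 1·13 = 13]
  35 = 2·13 + 9   → row C = row A − 2·row B = (9, 1, −2)   [check: 1·35 − 2·13 = 9]
  13 = 1·9 + 4   → row D = row B − 1·row C = (4, −1, 3)   [check: −1·35 + 3·13 = 4]
  9 = 2·4 + 1   → row E = row C − 2·row D = (1, 3, −8)   [check: 3·35 − 8·13 = 1]
  4 = 4·1 + 0   → remainder 0, stop. gcd = 1 (last nonzero row E).
The gcd is 1, so 13 is invertible mod 35. The last nonzero row gives 3·35 − 8·13 = 1, so t = −8. So 13^(−1) ≡ −8 ≡ 27 (mod 35). Verify: 13 · 27 = 351 ≡ 1 (mod 35). ✓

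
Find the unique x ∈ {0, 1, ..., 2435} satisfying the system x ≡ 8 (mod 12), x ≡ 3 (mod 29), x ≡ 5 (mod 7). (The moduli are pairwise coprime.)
The moduli 12, 29, 7 are pairwise coprime, so by the CRT there is a unique solution mod 12·29·7 = 2436.
Solve by successive substitution. Start with x ≡ 8 (mod 12).
  Combine with x ≡ 3 (mod 29): write x = 8 + 12·t and require 8 + 12·t ≡ 3 (mod 29), i.e. 12·t ≡ 3 − 8 ≡ 24 (mod 29). Since 12^(−1) ≡ 17 (mod 29), t ≡ 17·24 ≡ 2 (mod 29). So x ≡ 8 + 12·2 = 32 (mod 348).
  Combine with x ≡ 5 (mod 7): write x = 32 + 348·t and require 32 + 348·t ≡ 5 (mod 7), i.e. 348·t ≡ 5 − 32 ≡ 1 (mod 7). Since 348^(−1) ≡ 3 (mod 7) (348 ≡ 5 (mod 7)), t ≡ 3·1 ≡ 3 (mod 7). So x ≡ 32 + 348·3 = 1076 (mod 2436).
Unique solution in [0, 2436): x = 1076.

Final answer: x ≡ 1076 (mod 2436); the representative in [0, 2436) is 1076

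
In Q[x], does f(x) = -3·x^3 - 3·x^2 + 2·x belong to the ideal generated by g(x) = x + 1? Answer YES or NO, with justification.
In Q[x] the ideal (g) consists of all multiples of g, so f ∈ (g) iff g | f, i.e. iff the remainder of f on division by g is 0. Divide f by g (g is monic, so eliminate the leading term of the running remainder at each step):
  leading term -3·x^3: subtract (-3·x^2)·g(x) = -3·x^3 - 3·x^2, leaving 2·x
  leading term 2·x: subtract (2)·g(x) = 2·x + 2, leaving -2
The remainder r(x) = -2 ≠ 0 (and deg r < deg g), so g ∤ f, i.e. f ∉ (g).

Final answer: NO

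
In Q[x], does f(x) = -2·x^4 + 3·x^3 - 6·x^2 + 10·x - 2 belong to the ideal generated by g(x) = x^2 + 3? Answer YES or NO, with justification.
NO

In Q[x] the ideal (g) consists of all multiples of g, so f ∈ (g) iff g | f, i.e. iff the remainder of f on division by g is 0. Divide f by g (g is monic, so eliminate the leading term of the running remainder at each step):
  leading term -2·x^4: subtract (-2·x^2)·g(x) = -2·x^4 - 6·x^2, leaving 3·x^3 + 10·x - 2
  leading term 3·x^3: subtract (3·x)·g(x) = 3·x^3 + 9·x, leaving x - 2
The remainder r(x) = x - 2 ≠ 0 (and deg r < deg g), so g ∤ f, i.e. f ∉ (g).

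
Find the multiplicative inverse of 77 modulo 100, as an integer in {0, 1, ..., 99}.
77^(−1) ≡ 13 (mod 100)

Apply the extended Euclidean algorithm to (100, 77), tracking rows (r, s, t) with s·100 + t·77 = r. Each division r_prev = q·r_cur + r_new produces the new row as (previous row) − q·(current row):
  row A: (100, 1, 0)   [1·100 + 0·77 = 100]
  row B: (77, 0, 1)   [0·100 + 1·77 = 77]
  100 = 1·77 + 23   → row C = row A − 1·row B = (23, 1, −1)   [check: 1·100 − 1·77 = 23]
  77 = 3·23 + 8   → row D = row B − 3·row C = (8, −3, 4)   [check: −3·100 + 4·77 = 8]
  23 = 2·8 + 7   → row E = row C − 2·row D = (7, 7, −9)   [check: 7·100 − 9·77 = 7]
  8 = 1·7 + 1   → row F = row D − 1·row E = (1, −10, 13)   [check: −10·100 + 13·77 = 1]
  7 = 7·1 + 0   → remainder 0, stop. gcd = 1 (last nonzero row F).
The gcd is 1, so 77 is invertible mod 100. The last nonzero row gives −10·100 + 13·77 = 1, so t = 13. So 77^(−1) ≡ 13 (mod 100). Verify: 77 · 13 = 1001 ≡ 1 (mod 100). ✓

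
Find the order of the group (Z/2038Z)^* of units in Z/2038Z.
|(Z/2038Z)^*| = 1018

(Z/2038Z)^* consists of the classes a with gcd(a, 2038) = 1, so its order is φ(2038). φ is multiplicative, with φ(p^e) = p^e − p^(e−1). Factorise 2038 = 2 · 1019. Then
  φ(2038) = (2 − 1) · (1019 − 1) = 1 · 1018 = 1018.
Thus |(Z/2038Z)^*| = 1018.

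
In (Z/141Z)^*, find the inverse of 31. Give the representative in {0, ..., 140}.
31^(−1) ≡ 91 (mod 141)

Apply the extended Euclidean algorithm to (141, 31), tracking rows (r, s, t) with s·141 + t·31 = r. Each division r_prev = q·r_cur + r_new produces the new row as (previous row) − q·(current row):
  row A: (141, 1, 0)   [1·141 + 0·31 = 141]
  row B: (31, 0, 1)   [0·141 + 1·31 = 31]
  141 = 4·31 + 17   → row C = row A − 4·row B = (17, 1, −4)   [check: 1·141 − 4·31 = 17]
  31 = 1·17 + 14   → row D = row B − 1·row C = (14, −1, 5)   [check: −1·141 + 5·31 = 14]
  17 = 1·14 + 3   → row E = row C − 1·row D = (3, 2, −9)   [check: 2·141 − 9·31 = 3]
  14 = 4·3 + 2   → row F = row D − 4·row E = (2, −9, 41)   [check: −9·141 + 41·31 = 2]
  3 = 1·2 + 1   → row G = row E − 1·row F = (1, 11, −50)   [check: 11·141 − 50·31 = 1]
  2 = 2·1 + 0   → remainder 0, stop. gcd = 1 (last nonzero row G).
The gcd is 1, so 31 is invertible mod 141. The last nonzero row gives 11·141 − 50·31 = 1, so t = −50. So 31^(−1) ≡ −50 ≡ 91 (mod 141). Verify: 31 · 91 = 2821 ≡ 1 (mod 141). ✓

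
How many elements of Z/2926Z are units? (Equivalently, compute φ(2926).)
An element a ∈ Z/2926Z is a unit iff gcd(a, 2926) = 1, so the number of units is φ(2926). φ is multiplicative, with φ(p^e) = p^e − p^(e−1). Factorise 2926 = 2 · 7 · 11 · 19. Then
  φ(2926) = (2 − 1) · (7 − 1) · (11 − 1) · (19 − 1) = 1 · 6 · 10 · 18 = 1080.

Final answer: Z/2926Z has φ(2926) = 1080 units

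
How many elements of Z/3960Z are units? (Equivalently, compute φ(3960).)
An element a ∈ Z/3960Z is a unit iff gcd(a, 3960) = 1, so the number of units is φ(3960). φ is multiplicative, with φ(p^e) = p^e − p^(e−1). Factorise 3960 = 2^3 · 3^2 · 5 · 11. Then
  φ(3960) = (2^3 − 2^2) · (3^2 − 3^1) · (5 − 1) · (11 − 1) = 4 · 6 · 4 · 10 = 960.

Final answer: Z/3960Z has φ(3960) = 960 units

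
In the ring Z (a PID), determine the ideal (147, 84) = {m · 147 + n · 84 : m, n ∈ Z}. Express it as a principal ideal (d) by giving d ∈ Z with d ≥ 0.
In the PID Z, (a, b) is generated by gcd(a, b). Compute gcd(147, 84) with the extended Euclidean algorithm, tracking rows (r, s, t) with s·147 + t·84 = r:
  row A: (147, 1, 0)   [1·147 + 0·84 = 147]
  row B: (84, 0, 1)   [0·147 + 1·84 = 84]
  147 = 1·84 + 63   → row C = row A − 1·row B = (63, 1, −1)   [check: 1·147 − 1·84 = 63]
  84 = 1·63 + 21   → row D = row B − 1·row C = (21, −1, 2)   [check: −1·147 + 2·84 = 21]
  63 = 3·21 + 0   → remainder 0, stop. gcd = 21 (last nonzero row D).
So gcd(147, 84) = 21, with Bézout identity −1·147 + 2·84 = 21. Containment (⊇): the Bézout identity exhibits 21 as an element of (147, 84), giving (21) ⊆ (147, 84). Containment (⊆): since 21 | 147 and 21 | 84 (147 = 21·7, 84 = 21·4), every Z-linear combination of 147 and 84 is divisible by 21, so (147, 84) ⊆ (21). Therefore (147, 84) = (21), d = 21.

Final answer: (147, 84) = (21); d = 21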